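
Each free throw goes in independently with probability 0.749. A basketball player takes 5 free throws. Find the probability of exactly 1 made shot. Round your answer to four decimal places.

0.0149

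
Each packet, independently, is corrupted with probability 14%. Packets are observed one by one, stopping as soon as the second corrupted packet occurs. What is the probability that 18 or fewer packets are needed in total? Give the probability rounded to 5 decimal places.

Finishing within 18 packets ⇔ at least 2 successes in the first 18. With X ~ Binomial(18, 0.14), P(Y ≤ 18) = 1 − P(X ≤ 1).
  k=0: C(18,0)·0.14^0·0.86^18 = 0.0662174
  k=1: C(18,1)·0.14^1·0.86^17 = 0.1940324
1 − 0.2602498 = 0.7397502

0.73975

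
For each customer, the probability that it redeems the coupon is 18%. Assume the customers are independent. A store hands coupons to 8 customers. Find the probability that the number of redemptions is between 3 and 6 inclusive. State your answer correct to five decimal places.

0.16078

X ~ Binomial(8, 0.18); P(3 ≤ X ≤ 6) = Σ C(8,k) p^k (1−p)^(8−k) over k:
  k=3: C(8,3)·0.18^3·0.82^5 = 0.1210807
  k=4: C(8,4)·0.18^4·0.82^4 = 0.0332234
  k=5: C(8,5)·0.18^5·0.82^3 = 0.0058343
  k=6: C(8,6)·0.18^6·0.82^2 = 0.0006404
Total = 0.1607787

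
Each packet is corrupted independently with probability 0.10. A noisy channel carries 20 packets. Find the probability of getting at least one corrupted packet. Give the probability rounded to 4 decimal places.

P(at least one) = 1 − P(none) = 1 − (1 − 0.10)^20
= 1 − 0.121577 = 0.878423

0.8784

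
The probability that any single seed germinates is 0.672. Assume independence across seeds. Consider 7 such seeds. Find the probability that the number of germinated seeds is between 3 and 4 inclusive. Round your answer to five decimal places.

0.37480

X ~ Binomial(7, 0.672); P(3 ≤ X ≤ 4) = Σ C(7,k) p^k (1−p)^(7−k) over k:
  k=3: C(7,3)·0.672^3·0.328^4 = 0.1229338
  k=4: C(7,4)·0.672^4·0.328^3 = 0.2518643
Total = 0.3747981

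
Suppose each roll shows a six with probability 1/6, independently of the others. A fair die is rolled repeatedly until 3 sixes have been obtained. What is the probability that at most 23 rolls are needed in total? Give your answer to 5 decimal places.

0.76271

Finishing within 23 rolls ⇔ at least 3 successes in the first 23. With X ~ Binomial(23, 0.166667), P(Y ≤ 23) = 1 − P(X ≤ 2).
  k=0: C(23,0)·0.166667^0·0.833333^23 = 0.0150949
  k=1: C(23,1)·0.166667^1·0.833333^22 = 0.0694367
  k=2: C(23,2)·0.166667^2·0.833333^21 = 0.1527608
1 − 0.2372924 = 0.7627076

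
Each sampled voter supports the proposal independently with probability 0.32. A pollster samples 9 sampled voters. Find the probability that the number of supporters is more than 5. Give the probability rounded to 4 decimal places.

X ~ Binomial(9, 0.32); P(X ≥ 6) = Σ C(9,k) p^k (1−p)^(9−k) over k:
  k=6: C(9,6)·0.32^6·0.68^3 = 0.028360
  k=7: C(9,7)·0.32^7·0.68^2 = 0.005720
  k=8: C(9,8)·0.32^8·0.68^1 = 0.000673
  k=9: C(9,9)·0.32^9·0.68^0 = 0.000035
Total = 0.034788

0.0348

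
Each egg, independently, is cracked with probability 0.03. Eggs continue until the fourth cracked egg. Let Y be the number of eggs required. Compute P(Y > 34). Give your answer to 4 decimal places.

Needing more than 34 eggs ⇔ fewer than 4 successes in the first 34. With X ~ Binomial(34, 0.03), P(Y > 34) = P(X ≤ 3).
  k=0: C(34,0)·0.03^0·0.97^34 = 0.355009
  k=1: C(34,1)·0.03^1·0.97^33 = 0.373308
  k=2: C(34,2)·0.03^2·0.97^32 = 0.190503
  k=3: C(34,3)·0.03^3·0.97^31 = 0.062846
P(X ≤ 3) = 0.981666

0.9817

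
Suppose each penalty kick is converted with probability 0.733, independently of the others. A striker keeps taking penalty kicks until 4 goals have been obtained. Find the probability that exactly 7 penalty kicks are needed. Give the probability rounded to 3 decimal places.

0.110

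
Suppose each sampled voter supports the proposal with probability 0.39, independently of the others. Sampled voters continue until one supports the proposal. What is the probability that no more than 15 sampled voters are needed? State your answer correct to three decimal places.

Y = number of sampled voters to the first success; geometric, p = 0.39.
P(Y ≤ 15) = 1 − (1−p)^15 = 1 − 0.00060 = 0.99940

0.999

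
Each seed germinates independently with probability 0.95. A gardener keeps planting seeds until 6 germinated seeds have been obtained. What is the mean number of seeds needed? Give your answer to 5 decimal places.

6.31579

Y = total seeds until the sixth success; negative binomial with r=6, p=0.95.
E[Y] = r / p = 6 / 0.95 = 6.3157895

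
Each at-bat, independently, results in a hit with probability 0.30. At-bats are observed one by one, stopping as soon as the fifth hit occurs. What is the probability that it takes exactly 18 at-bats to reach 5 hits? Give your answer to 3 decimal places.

Y = trial on which the fifth success occurs; negative binomial, r=5, p=0.30.
P(Y=18) = C(17,4) · p^5 · (1−p)^13
= 2380 · 0.00243 · 0.0096889 = 0.05603

0.056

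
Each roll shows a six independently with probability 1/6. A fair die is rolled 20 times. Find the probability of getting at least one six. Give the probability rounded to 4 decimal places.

0.9739

P(at least one) = 1 − P(none) = 1 − (1 − 0.166667)^20
= 1 − 0.026084 = 0.973916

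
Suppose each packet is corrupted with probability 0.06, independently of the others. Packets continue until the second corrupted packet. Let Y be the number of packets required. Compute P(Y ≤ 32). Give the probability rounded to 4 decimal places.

Finishing within 32 packets ⇔ at least 2 successes in the first 32. With X ~ Binomial(32, 0.06), P(Y ≤ 32) = 1 − P(X ≤ 1).
  k=0: C(32,0)·0.06^0·0.94^32 = 0.138067
  k=1: C(32,1)·0.06^1·0.94^31 = 0.282010
1 − 0.420078 = 0.579922

0.5799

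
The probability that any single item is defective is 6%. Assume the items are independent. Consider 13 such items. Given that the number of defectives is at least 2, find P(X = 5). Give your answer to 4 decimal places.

0.0034

X ~ Binomial(13, 0.06). Want P(X=5 | X≥2) = P(X=5) / P(X≥2).
P(X=5) = C(13,5)·0.06^5·0.94^8 = 0.000610
P(X≥2) = 1 − 0.447365 − 0.371218 = 0.181417
Ratio = 0.000610 / 0.181417 = 0.003363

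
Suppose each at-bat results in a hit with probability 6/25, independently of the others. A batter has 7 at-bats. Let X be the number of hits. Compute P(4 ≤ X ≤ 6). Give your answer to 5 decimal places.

X ~ Binomial(7, 0.24); P(4 ≤ X ≤ 6) = Σ C(7,k) p^k (1−p)^(7−k) over k:
  k=4: C(7,4)·0.24^4·0.76^3 = 0.0509746
  k=5: C(7,5)·0.24^5·0.76^2 = 0.0096583
  k=6: C(7,6)·0.24^6·0.76^1 = 0.0010167
Total = 0.0616496

0.06165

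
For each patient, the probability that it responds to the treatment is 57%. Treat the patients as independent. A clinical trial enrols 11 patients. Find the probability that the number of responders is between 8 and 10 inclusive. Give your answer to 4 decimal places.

0.2279

X ~ Binomial(11, 0.57); P(8 ≤ X ≤ 10) = Σ C(11,k) p^k (1−p)^(11−k) over k:
  k=8: C(11,8)·0.57^8·0.43^3 = 0.146180
  k=9: C(11,9)·0.57^9·0.43^2 = 0.064591
  k=10: C(11,10)·0.57^10·0.43^1 = 0.017124
Total = 0.227895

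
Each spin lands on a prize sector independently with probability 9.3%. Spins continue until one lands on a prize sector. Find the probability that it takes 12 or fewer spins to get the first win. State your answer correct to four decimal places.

0.6901

Y = number of spins to the first success; geometric, p = 0.093.
P(Y ≤ 12) = 1 − (1−p)^12 = 1 − 0.309947 = 0.690053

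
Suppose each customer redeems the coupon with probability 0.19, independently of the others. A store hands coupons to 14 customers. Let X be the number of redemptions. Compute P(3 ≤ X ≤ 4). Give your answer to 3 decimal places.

0.404

X ~ Binomial(14, 0.19); P(3 ≤ X ≤ 4) = Σ C(14,k) p^k (1−p)^(14−k) over k:
  k=3: C(14,3)·0.19^3·0.81^11 = 0.24587
  k=4: C(14,4)·0.19^4·0.81^10 = 0.15860
Total = 0.40446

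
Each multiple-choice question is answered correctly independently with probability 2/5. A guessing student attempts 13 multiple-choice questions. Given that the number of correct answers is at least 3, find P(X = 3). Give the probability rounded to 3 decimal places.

0.117

X ~ Binomial(13, 0.40). Want P(X=3 | X≥3) = P(X=3) / P(X≥3).
P(X=3) = C(13,3)·0.40^3·0.60^10 = 0.11068
P(X≥3) = 1 − 0.00131 − 0.01132 − 0.04528 = 0.94210
Ratio = 0.11068 / 0.94210 = 0.11748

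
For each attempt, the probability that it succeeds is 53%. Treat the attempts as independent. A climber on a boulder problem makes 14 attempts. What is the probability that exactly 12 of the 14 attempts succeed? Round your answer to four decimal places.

0.0099

X ~ Binomial(n=14, p=0.53).
P(X=12) = C(14,12) · p^12 · (1−p)^2
= 91 · 0.00049126 · 0.2209 = 0.009875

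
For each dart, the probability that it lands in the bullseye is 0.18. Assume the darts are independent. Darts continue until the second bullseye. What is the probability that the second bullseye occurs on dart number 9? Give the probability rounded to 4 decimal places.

0.0646

Y = trial on which the second success occurs; negative binomial, r=2, p=0.18.
P(Y=9) = C(8,1) · p^2 · (1−p)^7
= 8 · 0.0324 · 0.24929 = 0.064615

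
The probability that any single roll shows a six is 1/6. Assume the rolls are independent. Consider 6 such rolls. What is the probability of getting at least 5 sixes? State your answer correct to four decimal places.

0.0007

X ~ Binomial(6, 0.166667); P(X ≥ 5) = Σ C(6,k) p^k (1−p)^(6−k) over k:
  k=5: C(6,5)·0.166667^5·0.833333^1 = 0.000643
  k=6: C(6,6)·0.166667^6·0.833333^0 = 0.000021
Total = 0.000664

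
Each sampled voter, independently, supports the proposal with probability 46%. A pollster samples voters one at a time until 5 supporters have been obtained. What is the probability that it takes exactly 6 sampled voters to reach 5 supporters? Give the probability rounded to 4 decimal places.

0.0556

Y = trial on which the fifth success occurs; negative binomial, r=5, p=0.46.
P(Y=6) = C(5,4) · p^5 · (1−p)^1
= 5 · 0.020596 · 0.54 = 0.055610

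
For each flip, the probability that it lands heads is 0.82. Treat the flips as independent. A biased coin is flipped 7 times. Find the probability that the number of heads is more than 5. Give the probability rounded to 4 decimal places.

0.6323

X ~ Binomial(7, 0.82); P(X ≥ 6) = Σ C(7,k) p^k (1−p)^(7−k) over k:
  k=6: C(7,6)·0.82^6·0.18^1 = 0.383048
  k=7: C(7,7)·0.82^7·0.18^0 = 0.249285
Total = 0.632334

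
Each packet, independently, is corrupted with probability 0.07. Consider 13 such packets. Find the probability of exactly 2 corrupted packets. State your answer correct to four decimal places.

X ~ Binomial(n=13, p=0.07).
P(X=2) = C(13,2) · p^2 · (1−p)^11
= 78 · 0.0049 · 0.4501 = 0.172030

0.1720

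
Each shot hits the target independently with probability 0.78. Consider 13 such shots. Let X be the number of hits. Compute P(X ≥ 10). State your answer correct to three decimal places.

0.684

X ~ Binomial(13, 0.78); P(X ≥ 10) = Σ C(13,k) p^k (1−p)^(13−k) over k:
  k=10: C(13,10)·0.78^10·0.22^3 = 0.25385
  k=11: C(13,11)·0.78^11·0.22^2 = 0.24546
  k=12: C(13,12)·0.78^12·0.22^1 = 0.14504
  k=13: C(13,13)·0.78^13·0.22^0 = 0.03956
Total = 0.68391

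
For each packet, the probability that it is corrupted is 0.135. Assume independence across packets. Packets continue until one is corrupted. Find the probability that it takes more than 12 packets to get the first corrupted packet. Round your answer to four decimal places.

Y = number of packets to the first success; geometric, p = 0.135.
P(Y > 12) = P(first 12 all fail) = (1−p)^12 = 0.175466

0.1755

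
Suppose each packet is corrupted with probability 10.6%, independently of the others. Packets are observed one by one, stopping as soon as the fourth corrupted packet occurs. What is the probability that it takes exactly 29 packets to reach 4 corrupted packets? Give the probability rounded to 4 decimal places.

Y = trial on which the fourth success occurs; negative binomial, r=4, p=0.106.
P(Y=29) = C(28,3) · p^4 · (1−p)^25
= 3276 · 0.00012625 · 0.060735 = 0.025119

0.0251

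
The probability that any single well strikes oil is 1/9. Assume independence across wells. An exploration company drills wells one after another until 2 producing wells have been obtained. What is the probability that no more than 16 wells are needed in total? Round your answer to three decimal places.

Finishing within 16 wells ⇔ at least 2 successes in the first 16. With X ~ Binomial(16, 0.111111), P(Y ≤ 16) = 1 − P(X ≤ 1).
  k=0: C(16,0)·0.111111^0·0.888889^16 = 0.15190
  k=1: C(16,1)·0.111111^1·0.888889^15 = 0.30380
1 − 0.45570 = 0.54430

0.544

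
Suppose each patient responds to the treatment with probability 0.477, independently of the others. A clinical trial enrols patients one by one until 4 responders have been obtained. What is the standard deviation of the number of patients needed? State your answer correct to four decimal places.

3.0322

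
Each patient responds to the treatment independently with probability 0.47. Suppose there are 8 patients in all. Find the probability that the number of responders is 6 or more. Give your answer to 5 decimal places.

X ~ Binomial(8, 0.47); P(X ≥ 6) = Σ C(8,k) p^k (1−p)^(8−k) over k:
  k=6: C(8,6)·0.47^6·0.53^2 = 0.0847807
  k=7: C(8,7)·0.47^7·0.53^1 = 0.0214808
  k=8: C(8,8)·0.47^8·0.53^0 = 0.0023811
Total = 0.1086426

0.10864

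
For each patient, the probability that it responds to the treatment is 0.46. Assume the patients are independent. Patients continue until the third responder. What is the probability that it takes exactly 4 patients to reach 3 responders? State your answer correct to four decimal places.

Y = trial on which the third success occurs; negative binomial, r=3, p=0.46.
P(Y=4) = C(3,2) · p^3 · (1−p)^1
= 3 · 0.097336 · 0.54 = 0.157684

0.1577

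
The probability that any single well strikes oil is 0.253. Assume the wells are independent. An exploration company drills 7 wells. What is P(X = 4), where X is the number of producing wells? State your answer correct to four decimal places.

X ~ Binomial(n=7, p=0.253).
P(X=4) = C(7,4) · p^4 · (1−p)^3
= 35 · 0.0040972 · 0.41683 = 0.059774

0.0598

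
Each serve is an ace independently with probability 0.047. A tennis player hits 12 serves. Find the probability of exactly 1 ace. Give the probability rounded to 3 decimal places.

X ~ Binomial(n=12, p=0.047).
P(X=1) = C(12,1) · p^1 · (1−p)^11
= 12 · 0.047 · 0.58887 = 0.33212

0.332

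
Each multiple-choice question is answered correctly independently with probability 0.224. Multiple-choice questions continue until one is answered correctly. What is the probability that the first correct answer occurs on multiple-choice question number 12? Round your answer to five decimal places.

0.01376

Geometric (trials to first success), p = 0.224.
P(Y = 12) = (1−p)^11 · p = 0.061444 · 0.224 = 0.0137634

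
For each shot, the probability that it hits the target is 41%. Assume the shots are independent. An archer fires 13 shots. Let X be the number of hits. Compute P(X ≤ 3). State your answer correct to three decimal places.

0.151

X ~ Binomial(13, 0.41); P(X ≤ 3) = Σ C(13,k) p^k (1−p)^(13−k) over k:
  k=0: C(13,0)·0.41^0·0.59^13 = 0.00105
  k=1: C(13,1)·0.41^1·0.59^12 = 0.00948
  k=2: C(13,2)·0.41^2·0.59^11 = 0.03954
  k=3: C(13,3)·0.41^3·0.59^10 = 0.10075
Total = 0.15082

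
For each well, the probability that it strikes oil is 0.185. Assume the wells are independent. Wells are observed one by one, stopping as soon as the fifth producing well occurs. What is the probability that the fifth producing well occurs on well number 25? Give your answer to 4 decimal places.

0.0385

Y = trial on which the fifth success occurs; negative binomial, r=5, p=0.185.
P(Y=25) = C(24,4) · p^5 · (1−p)^20
= 10626 · 0.0002167 · 0.016717 = 0.038493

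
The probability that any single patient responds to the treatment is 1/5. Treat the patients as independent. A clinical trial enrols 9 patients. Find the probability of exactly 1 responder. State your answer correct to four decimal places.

X ~ Binomial(n=9, p=0.20).
P(X=1) = C(9,1) · p^1 · (1−p)^8
= 9 · 0.2 · 0.16777 = 0.301990

0.3020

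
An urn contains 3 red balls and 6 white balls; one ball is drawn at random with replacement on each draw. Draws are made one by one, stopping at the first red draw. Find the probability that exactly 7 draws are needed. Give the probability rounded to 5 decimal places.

0.02926

Geometric (trials to first success), p = 0.333333.
P(Y = 7) = (1−p)^6 · p = 0.087791 · 0.333333 = 0.0292638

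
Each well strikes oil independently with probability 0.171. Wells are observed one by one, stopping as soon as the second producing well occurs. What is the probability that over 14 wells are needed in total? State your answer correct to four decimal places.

Needing more than 14 wells ⇔ fewer than 2 successes in the first 14. With X ~ Binomial(14, 0.171), P(Y > 14) = P(X ≤ 1).
  k=0: C(14,0)·0.171^0·0.829^14 = 0.072404
  k=1: C(14,1)·0.171^1·0.829^13 = 0.209090
P(X ≤ 1) = 0.281494

0.2815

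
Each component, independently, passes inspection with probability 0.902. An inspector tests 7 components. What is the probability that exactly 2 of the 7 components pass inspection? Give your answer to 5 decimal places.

0.00015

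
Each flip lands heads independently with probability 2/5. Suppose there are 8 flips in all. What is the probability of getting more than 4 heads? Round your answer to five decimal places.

X ~ Binomial(8, 0.40); P(X ≥ 5) = Σ C(8,k) p^k (1−p)^(8−k) over k:
  k=5: C(8,5)·0.40^5·0.60^3 = 0.1238630
  k=6: C(8,6)·0.40^6·0.60^2 = 0.0412877
  k=7: C(8,7)·0.40^7·0.60^1 = 0.0078643
  k=8: C(8,8)·0.40^8·0.60^0 = 0.0006554
Total = 0.1736704

0.17367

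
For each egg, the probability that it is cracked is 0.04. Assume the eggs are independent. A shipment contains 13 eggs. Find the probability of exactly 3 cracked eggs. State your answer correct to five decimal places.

0.01217

X ~ Binomial(n=13, p=0.04).
P(X=3) = C(13,3) · p^3 · (1−p)^10
= 286 · 6.4e-05 · 0.66483 = 0.0121691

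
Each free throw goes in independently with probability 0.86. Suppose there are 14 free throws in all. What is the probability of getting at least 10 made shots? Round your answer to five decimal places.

0.96407

X ~ Binomial(14, 0.86); P(X ≥ 10) = Σ C(14,k) p^k (1−p)^(14−k) over k:
  k=10: C(14,10)·0.86^10·0.14^4 = 0.0851002
  k=11: C(14,11)·0.86^11·0.14^3 = 0.1900940
  k=12: C(14,12)·0.86^12·0.14^2 = 0.2919301
  k=13: C(14,13)·0.86^13·0.14^1 = 0.2758900
  k=14: C(14,14)·0.86^14·0.14^0 = 0.1210538
Total = 0.9640681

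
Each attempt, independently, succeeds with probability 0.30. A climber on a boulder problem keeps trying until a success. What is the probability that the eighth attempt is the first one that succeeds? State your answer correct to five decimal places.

0.02471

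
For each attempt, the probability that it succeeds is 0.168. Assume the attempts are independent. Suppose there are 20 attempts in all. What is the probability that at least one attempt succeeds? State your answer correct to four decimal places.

0.9747

P(at least one) = 1 − P(none) = 1 − (1 − 0.168)^20
= 1 − 0.025262 = 0.974738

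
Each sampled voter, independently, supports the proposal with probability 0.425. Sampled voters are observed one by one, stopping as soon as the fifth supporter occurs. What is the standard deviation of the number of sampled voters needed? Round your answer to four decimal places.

Y = total sampled voters until the fifth success; negative binomial with r=5, p=0.425.
SD(Y) = √[r(1−p)/p²] = √(15.916955) = 3.989606

3.9896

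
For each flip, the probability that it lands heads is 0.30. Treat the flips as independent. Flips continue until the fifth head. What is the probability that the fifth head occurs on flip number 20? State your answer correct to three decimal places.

0.045

Y = trial on which the fifth success occurs; negative binomial, r=5, p=0.30.
P(Y=20) = C(19,4) · p^5 · (1−p)^15
= 3876 · 0.00243 · 0.0047476 = 0.04472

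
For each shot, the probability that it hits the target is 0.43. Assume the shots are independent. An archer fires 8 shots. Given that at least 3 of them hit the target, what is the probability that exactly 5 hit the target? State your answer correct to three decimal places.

X ~ Binomial(8, 0.43). Want P(X=5 | X≥3) = P(X=5) / P(X≥3).
P(X=5) = C(8,5)·0.43^5·0.57^3 = 0.15246
P(X≥3) = 1 − 0.01114 − 0.06725 − 0.17756 = 0.74405
Ratio = 0.15246 / 0.74405 = 0.20491

0.205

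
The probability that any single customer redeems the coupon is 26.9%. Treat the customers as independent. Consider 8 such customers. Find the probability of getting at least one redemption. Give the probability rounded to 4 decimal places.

P(at least one) = 1 − P(none) = 1 − (1 − 0.269)^8
= 1 − 0.081534 = 0.918466

0.9185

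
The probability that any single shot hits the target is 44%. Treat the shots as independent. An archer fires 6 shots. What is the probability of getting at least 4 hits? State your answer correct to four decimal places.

0.2390

X ~ Binomial(6, 0.44); P(X ≥ 4) = Σ C(6,k) p^k (1−p)^(6−k) over k:
  k=4: C(6,4)·0.44^4·0.56^2 = 0.176310
  k=5: C(6,5)·0.44^5·0.56^1 = 0.055412
  k=6: C(6,6)·0.44^6·0.56^0 = 0.007256
Total = 0.238979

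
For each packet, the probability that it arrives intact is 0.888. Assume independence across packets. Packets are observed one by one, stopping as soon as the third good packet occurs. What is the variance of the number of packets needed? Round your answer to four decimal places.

Y = total packets until the third success; negative binomial with r=3, p=0.888.
Var(Y) = r(1−p)/p² = 3·0.112 / 0.888² = 0.426102

0.4261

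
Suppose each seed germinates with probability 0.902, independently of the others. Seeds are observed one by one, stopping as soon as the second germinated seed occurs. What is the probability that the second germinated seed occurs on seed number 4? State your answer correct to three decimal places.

0.023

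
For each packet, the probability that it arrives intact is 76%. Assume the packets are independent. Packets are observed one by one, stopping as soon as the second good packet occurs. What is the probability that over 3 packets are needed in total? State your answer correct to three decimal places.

0.145

Needing more than 3 packets ⇔ fewer than 2 successes in the first 3. With X ~ Binomial(3, 0.76), P(Y > 3) = P(X ≤ 1).
  k=0: C(3,0)·0.76^0·0.24^3 = 0.01382
  k=1: C(3,1)·0.76^1·0.24^2 = 0.13133
P(X ≤ 1) = 0.14515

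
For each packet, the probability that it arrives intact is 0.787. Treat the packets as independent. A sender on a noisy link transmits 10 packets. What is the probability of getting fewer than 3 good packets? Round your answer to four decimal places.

0.0001

X ~ Binomial(10, 0.787); P(X ≤ 2) = Σ C(10,k) p^k (1−p)^(10−k) over k:
  k=0: C(10,0)·0.787^0·0.213^10 = 0.000000
  k=1: C(10,1)·0.787^1·0.213^9 = 0.000007
  k=2: C(10,2)·0.787^2·0.213^8 = 0.000118
Total = 0.000125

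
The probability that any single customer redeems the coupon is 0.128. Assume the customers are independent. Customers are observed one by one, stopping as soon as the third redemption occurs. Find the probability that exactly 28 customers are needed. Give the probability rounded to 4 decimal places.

0.0240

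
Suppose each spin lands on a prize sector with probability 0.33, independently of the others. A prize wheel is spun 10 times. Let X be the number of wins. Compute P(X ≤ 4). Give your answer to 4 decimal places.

X ~ Binomial(10, 0.33); P(X ≤ 4) = Σ C(10,k) p^k (1−p)^(10−k) over k:
  k=0: C(10,0)·0.33^0·0.67^10 = 0.018228
  k=1: C(10,1)·0.33^1·0.67^9 = 0.089782
  k=2: C(10,2)·0.33^2·0.67^8 = 0.198993
  k=3: C(10,3)·0.33^3·0.67^7 = 0.261365
  k=4: C(10,4)·0.33^4·0.67^6 = 0.225281
Total = 0.793649

0.7936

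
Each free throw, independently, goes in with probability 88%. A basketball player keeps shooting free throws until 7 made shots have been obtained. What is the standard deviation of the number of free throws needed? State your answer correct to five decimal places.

1.04149

Y = total free throws until the seventh success; negative binomial with r=7, p=0.88.
SD(Y) = √[r(1−p)/p²] = √(1.0847107) = 1.0414945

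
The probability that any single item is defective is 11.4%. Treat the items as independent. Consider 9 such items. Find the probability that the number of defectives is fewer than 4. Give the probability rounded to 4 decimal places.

X ~ Binomial(9, 0.114); P(X ≤ 3) = Σ C(9,k) p^k (1−p)^(9−k) over k:
  k=0: C(9,0)·0.114^0·0.886^9 = 0.336437
  k=1: C(9,1)·0.114^1·0.886^8 = 0.389598
  k=2: C(9,2)·0.114^2·0.886^7 = 0.200516
  k=3: C(9,3)·0.114^3·0.886^6 = 0.060200
Total = 0.986751

0.9868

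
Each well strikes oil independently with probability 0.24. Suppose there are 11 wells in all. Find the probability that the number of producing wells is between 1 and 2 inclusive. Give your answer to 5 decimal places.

0.43771

X ~ Binomial(11, 0.24); P(1 ≤ X ≤ 2) = Σ C(11,k) p^k (1−p)^(11−k) over k:
  k=1: C(11,1)·0.24^1·0.76^10 = 0.1697227
  k=2: C(11,2)·0.24^2·0.76^9 = 0.2679832
Total = 0.4377058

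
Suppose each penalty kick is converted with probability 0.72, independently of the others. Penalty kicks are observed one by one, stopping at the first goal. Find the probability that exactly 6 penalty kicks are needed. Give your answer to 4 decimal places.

0.0012

Geometric (trials to first success), p = 0.72.
P(Y = 6) = (1−p)^5 · p = 0.001721 · 0.72 = 0.001239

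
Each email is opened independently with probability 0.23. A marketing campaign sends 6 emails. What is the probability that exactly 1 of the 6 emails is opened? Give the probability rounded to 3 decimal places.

X ~ Binomial(n=6, p=0.23).
P(X=1) = C(6,1) · p^1 · (1−p)^5
= 6 · 0.23 · 0.27068 = 0.37354

0.374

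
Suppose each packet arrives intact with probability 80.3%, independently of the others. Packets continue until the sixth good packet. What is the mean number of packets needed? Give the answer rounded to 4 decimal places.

Y = total packets until the sixth success; negative binomial with r=6, p=0.803.
E[Y] = r / p = 6 / 0.803 = 7.471980

7.4720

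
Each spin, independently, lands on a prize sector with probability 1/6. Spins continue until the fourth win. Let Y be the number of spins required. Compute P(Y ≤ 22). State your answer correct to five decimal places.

0.51165

Finishing within 22 spins ⇔ at least 4 successes in the first 22. With X ~ Binomial(22, 0.166667), P(Y ≤ 22) = 1 − P(X ≤ 3).
  k=0: C(22,0)·0.166667^0·0.833333^22 = 0.0181139
  k=1: C(22,1)·0.166667^1·0.833333^21 = 0.0797013
  k=2: C(22,2)·0.166667^2·0.833333^20 = 0.1673727
  k=3: C(22,3)·0.166667^3·0.833333^19 = 0.2231636
1 − 0.4883514 = 0.5116486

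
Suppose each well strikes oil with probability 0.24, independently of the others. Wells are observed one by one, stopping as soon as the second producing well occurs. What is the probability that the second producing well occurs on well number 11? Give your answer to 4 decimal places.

Y = trial on which the second success occurs; negative binomial, r=2, p=0.24.
P(Y=11) = C(10,1) · p^2 · (1−p)^9
= 10 · 0.0576 · 0.084591 = 0.048724

0.0487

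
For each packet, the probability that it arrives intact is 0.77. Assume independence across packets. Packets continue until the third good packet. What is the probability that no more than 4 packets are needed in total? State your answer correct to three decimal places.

Finishing within 4 packets ⇔ at least 3 successes in the first 4. With X ~ Binomial(4, 0.77), P(Y ≤ 4) = 1 − P(X ≤ 2).
  k=0: C(4,0)·0.77^0·0.23^4 = 0.00280
  k=1: C(4,1)·0.77^1·0.23^3 = 0.03747
  k=2: C(4,2)·0.77^2·0.23^2 = 0.18819
1 − 0.22846 = 0.77154

0.772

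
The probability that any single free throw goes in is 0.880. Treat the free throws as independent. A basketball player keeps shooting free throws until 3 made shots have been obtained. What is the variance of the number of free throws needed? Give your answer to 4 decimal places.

0.4649

Y = total free throws until the third success; negative binomial with r=3, p=0.88.
Var(Y) = r(1−p)/p² = 3·0.12 / 0.88² = 0.464876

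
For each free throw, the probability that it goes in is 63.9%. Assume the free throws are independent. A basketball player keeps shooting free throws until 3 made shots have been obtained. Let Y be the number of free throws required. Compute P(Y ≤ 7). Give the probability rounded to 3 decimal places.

0.937

Finishing within 7 free throws ⇔ at least 3 successes in the first 7. With X ~ Binomial(7, 0.639), P(Y ≤ 7) = 1 − P(X ≤ 2).
  k=0: C(7,0)·0.639^0·0.361^7 = 0.00080
  k=1: C(7,1)·0.639^1·0.361^6 = 0.00990
  k=2: C(7,2)·0.639^2·0.361^5 = 0.05257
1 − 0.06327 = 0.93673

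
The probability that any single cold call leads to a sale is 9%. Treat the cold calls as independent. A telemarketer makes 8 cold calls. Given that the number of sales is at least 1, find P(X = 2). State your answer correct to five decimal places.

X ~ Binomial(8, 0.09). Want P(X=2 | X≥1) = P(X=2) / P(X≥1).
P(X=2) = C(8,2)·0.09^2·0.91^6 = 0.1287927
P(X≥1) = 1 − 0.4702525 = 0.5297475
Ratio = 0.1287927 / 0.5297475 = 0.2431210

0.24312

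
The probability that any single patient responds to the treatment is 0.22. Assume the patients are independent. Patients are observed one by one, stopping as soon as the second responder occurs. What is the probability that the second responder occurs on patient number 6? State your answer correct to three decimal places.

Y = trial on which the second success occurs; negative binomial, r=2, p=0.22.
P(Y=6) = C(5,1) · p^2 · (1−p)^4
= 5 · 0.0484 · 0.37015 = 0.08958

0.090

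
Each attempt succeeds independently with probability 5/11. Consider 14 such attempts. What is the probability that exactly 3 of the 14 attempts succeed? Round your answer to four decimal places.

0.0435

X ~ Binomial(n=14, p=0.454545).
P(X=3) = C(14,3) · p^3 · (1−p)^11
= 364 · 0.093914 · 0.0012716 = 0.043469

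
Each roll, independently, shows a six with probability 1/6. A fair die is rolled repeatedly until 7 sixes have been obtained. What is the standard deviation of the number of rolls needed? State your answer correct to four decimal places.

14.4914

Y = total rolls until the seventh success; negative binomial with r=7, p=0.166667.
SD(Y) = √[r(1−p)/p²] = √(210.000000) = 14.491377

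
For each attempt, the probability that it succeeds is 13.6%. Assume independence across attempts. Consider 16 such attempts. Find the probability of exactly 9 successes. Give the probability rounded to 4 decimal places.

0.0001

X ~ Binomial(n=16, p=0.136).
P(X=9) = C(16,9) · p^9 · (1−p)^7
= 11440 · 1.5917e-08 · 0.35941 = 0.000065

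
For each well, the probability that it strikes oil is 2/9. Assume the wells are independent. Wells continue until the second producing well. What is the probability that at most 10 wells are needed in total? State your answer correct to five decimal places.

0.68752

Finishing within 10 wells ⇔ at least 2 successes in the first 10. With X ~ Binomial(10, 0.222222), P(Y ≤ 10) = 1 − P(X ≤ 1).
  k=0: C(10,0)·0.222222^0·0.777778^10 = 0.0810131
  k=1: C(10,1)·0.222222^1·0.777778^9 = 0.2314660
1 − 0.3124791 = 0.6875209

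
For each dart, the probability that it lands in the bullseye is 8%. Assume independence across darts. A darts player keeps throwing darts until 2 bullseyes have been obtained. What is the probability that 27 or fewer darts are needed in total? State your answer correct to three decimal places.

Finishing within 27 darts ⇔ at least 2 successes in the first 27. With X ~ Binomial(27, 0.08), P(Y ≤ 27) = 1 − P(X ≤ 1).
  k=0: C(27,0)·0.08^0·0.92^27 = 0.10526
  k=1: C(27,1)·0.08^1·0.92^26 = 0.24714
1 − 0.35240 = 0.64760

0.648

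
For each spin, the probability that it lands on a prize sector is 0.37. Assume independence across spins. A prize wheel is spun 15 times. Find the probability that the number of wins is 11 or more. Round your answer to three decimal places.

X ~ Binomial(15, 0.37); P(X ≥ 11) = Σ C(15,k) p^k (1−p)^(15−k) over k:
  k=11: C(15,11)·0.37^11·0.63^4 = 0.00383
  k=12: C(15,12)·0.37^12·0.63^3 = 0.00075
  k=13: C(15,13)·0.37^13·0.63^2 = 0.00010
  k=14: C(15,14)·0.37^14·0.63^1 = 0.00001
  k=15: C(15,15)·0.37^15·0.63^0 = 0.00000
Total = 0.00469

0.005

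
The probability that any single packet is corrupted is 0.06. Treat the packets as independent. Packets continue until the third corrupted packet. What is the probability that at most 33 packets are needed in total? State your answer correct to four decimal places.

0.3177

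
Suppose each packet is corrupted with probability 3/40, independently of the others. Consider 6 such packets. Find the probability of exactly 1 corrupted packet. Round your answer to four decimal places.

0.3047

X ~ Binomial(n=6, p=0.075).
P(X=1) = C(6,1) · p^1 · (1−p)^5
= 6 · 0.075 · 0.67719 = 0.304734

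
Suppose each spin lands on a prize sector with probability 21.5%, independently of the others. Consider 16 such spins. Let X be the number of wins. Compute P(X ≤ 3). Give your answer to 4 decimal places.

0.5383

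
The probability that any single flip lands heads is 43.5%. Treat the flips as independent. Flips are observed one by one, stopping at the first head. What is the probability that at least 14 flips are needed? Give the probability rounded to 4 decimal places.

Y = number of flips to the first success; geometric, p = 0.435.
P(Y > 13) = P(first 13 all fail) = (1−p)^13 = 0.000598

0.0006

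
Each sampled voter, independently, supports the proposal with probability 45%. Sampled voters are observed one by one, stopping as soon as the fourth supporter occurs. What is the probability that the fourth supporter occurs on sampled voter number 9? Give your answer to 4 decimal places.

0.1156

Y = trial on which the fourth success occurs; negative binomial, r=4, p=0.45.
P(Y=9) = C(8,3) · p^4 · (1−p)^5
= 56 · 0.041006 · 0.050328 = 0.115572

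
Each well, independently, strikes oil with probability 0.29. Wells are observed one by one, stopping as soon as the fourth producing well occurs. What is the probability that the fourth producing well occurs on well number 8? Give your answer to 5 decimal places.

0.06291

Y = trial on which the fourth success occurs; negative binomial, r=4, p=0.29.
P(Y=8) = C(7,3) · p^4 · (1−p)^4
= 35 · 0.0070728 · 0.25412 = 0.0629062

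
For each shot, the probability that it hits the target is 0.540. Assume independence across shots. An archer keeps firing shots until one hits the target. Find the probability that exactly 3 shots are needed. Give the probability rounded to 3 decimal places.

Geometric (trials to first success), p = 0.54.
P(Y = 3) = (1−p)^2 · p = 0.2116 · 0.54 = 0.11426

0.114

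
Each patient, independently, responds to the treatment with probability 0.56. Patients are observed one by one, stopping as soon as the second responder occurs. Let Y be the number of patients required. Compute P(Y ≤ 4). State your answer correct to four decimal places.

0.7717

Finishing within 4 patients ⇔ at least 2 successes in the first 4. With X ~ Binomial(4, 0.56), P(Y ≤ 4) = 1 − P(X ≤ 1).
  k=0: C(4,0)·0.56^0·0.44^4 = 0.037481
  k=1: C(4,1)·0.56^1·0.44^3 = 0.190812
1 − 0.228293 = 0.771707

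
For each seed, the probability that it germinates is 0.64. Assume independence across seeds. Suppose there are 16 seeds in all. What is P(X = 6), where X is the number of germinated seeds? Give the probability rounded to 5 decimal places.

X ~ Binomial(n=16, p=0.64).
P(X=6) = C(16,6) · p^6 · (1−p)^10
= 8008 · 0.068719 · 3.6562e-05 = 0.0201200

0.02012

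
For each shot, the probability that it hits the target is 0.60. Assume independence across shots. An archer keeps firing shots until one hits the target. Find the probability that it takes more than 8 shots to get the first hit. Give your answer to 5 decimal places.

0.00066

Y = number of shots to the first success; geometric, p = 0.60.
P(Y > 8) = P(first 8 all fail) = (1−p)^8 = 0.0006554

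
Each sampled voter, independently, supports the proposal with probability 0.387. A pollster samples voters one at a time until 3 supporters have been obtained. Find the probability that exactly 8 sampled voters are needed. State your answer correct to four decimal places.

Y = trial on which the third success occurs; negative binomial, r=3, p=0.387.
P(Y=8) = C(7,2) · p^3 · (1−p)^5
= 21 · 0.057961 · 0.086557 = 0.105355

0.1054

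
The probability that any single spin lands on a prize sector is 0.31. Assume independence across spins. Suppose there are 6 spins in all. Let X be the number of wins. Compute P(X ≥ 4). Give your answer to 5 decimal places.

0.07869

X ~ Binomial(6, 0.31); P(X ≥ 4) = Σ C(6,k) p^k (1−p)^(6−k) over k:
  k=4: C(6,4)·0.31^4·0.69^2 = 0.0659533
  k=5: C(6,5)·0.31^5·0.69^1 = 0.0118525
  k=6: C(6,6)·0.31^6·0.69^0 = 0.0008875
Total = 0.0786932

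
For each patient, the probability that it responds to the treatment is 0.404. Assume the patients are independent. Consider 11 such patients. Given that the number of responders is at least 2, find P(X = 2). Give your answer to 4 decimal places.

X ~ Binomial(11, 0.404). Want P(X=2 | X≥2) = P(X=2) / P(X≥2).
P(X=2) = C(11,2)·0.404^2·0.596^9 = 0.085181
P(X≥2) = 1 − 0.003371 − 0.025133 = 0.971497
Ratio = 0.085181 / 0.971497 = 0.087680

0.0877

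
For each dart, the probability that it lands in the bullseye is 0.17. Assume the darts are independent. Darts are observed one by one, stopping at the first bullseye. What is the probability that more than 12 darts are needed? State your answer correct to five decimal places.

Y = number of darts to the first success; geometric, p = 0.17.
P(Y > 12) = P(first 12 all fail) = (1−p)^12 = 0.1068900

0.10689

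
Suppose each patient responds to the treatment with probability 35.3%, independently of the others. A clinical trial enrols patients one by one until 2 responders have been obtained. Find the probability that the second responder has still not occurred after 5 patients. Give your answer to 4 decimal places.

0.4227

Needing more than 5 patients ⇔ fewer than 2 successes in the first 5. With X ~ Binomial(5, 0.353), P(Y > 5) = P(X ≤ 1).
  k=0: C(5,0)·0.353^0·0.647^5 = 0.113376
  k=1: C(5,1)·0.353^1·0.647^4 = 0.309287
P(X ≤ 1) = 0.422663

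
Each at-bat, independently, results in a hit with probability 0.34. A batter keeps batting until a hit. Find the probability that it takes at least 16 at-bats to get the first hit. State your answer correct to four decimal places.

Y = number of at-bats to the first success; geometric, p = 0.34.
P(Y > 15) = P(first 15 all fail) = (1−p)^15 = 0.001964

0.0020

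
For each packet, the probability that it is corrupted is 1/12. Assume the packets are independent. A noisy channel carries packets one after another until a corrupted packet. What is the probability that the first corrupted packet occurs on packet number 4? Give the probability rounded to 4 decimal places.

0.0642

Geometric (trials to first success), p = 0.083333.
P(Y = 4) = (1−p)^3 · p = 0.77025 · 0.083333 = 0.064188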